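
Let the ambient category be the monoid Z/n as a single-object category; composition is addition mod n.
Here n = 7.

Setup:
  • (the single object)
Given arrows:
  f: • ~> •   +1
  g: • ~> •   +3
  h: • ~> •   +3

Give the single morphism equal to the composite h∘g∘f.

Answer: +0

Derivation:
  0 +1≡1 +3≡4 +3≡0  (mod 7)
composite: +0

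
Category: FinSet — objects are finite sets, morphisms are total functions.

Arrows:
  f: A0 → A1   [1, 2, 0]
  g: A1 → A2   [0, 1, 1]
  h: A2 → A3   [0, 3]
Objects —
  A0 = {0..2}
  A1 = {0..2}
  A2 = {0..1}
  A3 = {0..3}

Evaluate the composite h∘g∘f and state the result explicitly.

  0 f→1 g→1 h→3
  1 f→2 g→1 h→3
  2 f→0 g→0 h→0
result: [3, 3, 0]

Answer: [3, 3, 0]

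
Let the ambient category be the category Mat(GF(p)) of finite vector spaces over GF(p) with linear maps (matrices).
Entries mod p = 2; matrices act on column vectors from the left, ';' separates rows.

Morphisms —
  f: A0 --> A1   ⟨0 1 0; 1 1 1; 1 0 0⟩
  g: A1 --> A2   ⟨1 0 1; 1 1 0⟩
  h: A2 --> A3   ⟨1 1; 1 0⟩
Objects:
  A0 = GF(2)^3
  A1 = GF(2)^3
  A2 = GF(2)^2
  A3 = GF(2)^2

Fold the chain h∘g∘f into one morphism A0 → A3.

  e0=(1,0,0) f-->(0,1,1) g-->(1,1) h-->(0,1)
  e1=(0,1,0) f-->(1,1,0) g-->(1,0) h-->(1,1)
  e2=(0,0,1) f-->(0,1,0) g-->(0,1) h-->(1,0)
⟦path⟧: ⟨0 1 1; 1 1 0⟩

Answer: ⟨0 1 1; 1 1 0⟩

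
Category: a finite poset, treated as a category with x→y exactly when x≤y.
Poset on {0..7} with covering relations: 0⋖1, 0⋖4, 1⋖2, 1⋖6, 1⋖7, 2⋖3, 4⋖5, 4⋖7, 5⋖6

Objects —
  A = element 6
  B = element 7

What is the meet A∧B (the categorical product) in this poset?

Answer: NO MEET EXISTS

Work:
Common predecessors of 6,7: {0,1,4}
  maximal lower bounds 1 and 4 are incomparable: neither 1⊑4 nor 4⊑1
→ no greatest lower bound exists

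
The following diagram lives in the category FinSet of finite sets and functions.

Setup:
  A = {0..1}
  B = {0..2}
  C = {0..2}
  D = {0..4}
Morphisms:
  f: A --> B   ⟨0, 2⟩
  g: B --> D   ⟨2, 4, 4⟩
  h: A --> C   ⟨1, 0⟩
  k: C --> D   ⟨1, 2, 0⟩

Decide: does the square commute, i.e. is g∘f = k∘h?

Answer: DOES NOT COMMUTE

Derivation:
Along f;g (path 1):
  0 f-->0 g-->2
  1 f-->2 g-->4
  composite₁ = ⟨2, 4⟩
Along h;k (path 2):
  0 h-->1 k-->2
  1 h-->0 k-->1
  composite₂ = ⟨2, 1⟩
Equal? distinct morphisms ✗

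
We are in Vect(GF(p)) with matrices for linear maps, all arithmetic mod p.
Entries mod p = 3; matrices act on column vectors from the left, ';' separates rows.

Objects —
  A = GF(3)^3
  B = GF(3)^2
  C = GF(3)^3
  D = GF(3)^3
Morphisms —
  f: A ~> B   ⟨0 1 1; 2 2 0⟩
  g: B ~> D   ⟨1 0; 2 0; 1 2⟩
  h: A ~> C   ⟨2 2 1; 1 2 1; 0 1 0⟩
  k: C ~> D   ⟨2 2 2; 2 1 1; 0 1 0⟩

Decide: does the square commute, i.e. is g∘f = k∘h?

1) trace f;g:
  e0=⟨1,0,0⟩ f~>⟨0,2⟩ g~>⟨0,0,1⟩
  e1=⟨0,1,0⟩ f~>⟨1,2⟩ g~>⟨1,2,2⟩
  e2=⟨0,0,1⟩ f~>⟨1,0⟩ g~>⟨1,2,1⟩
  composite₁ = ⟨0 1 1; 0 2 2; 1 2 1⟩
2) trace h;k:
  e0=⟨1,0,0⟩ h~>⟨2,1,0⟩ k~>⟨0,2,1⟩
  e1=⟨0,1,0⟩ h~>⟨2,2,1⟩ k~>⟨1,1,2⟩
  e2=⟨0,0,1⟩ h~>⟨1,1,0⟩ k~>⟨1,0,1⟩
  composite₂ = ⟨0 1 1; 2 1 0; 1 2 1⟩
Equal? distinct morphisms ✗

Answer: DOES NOT COMMUTE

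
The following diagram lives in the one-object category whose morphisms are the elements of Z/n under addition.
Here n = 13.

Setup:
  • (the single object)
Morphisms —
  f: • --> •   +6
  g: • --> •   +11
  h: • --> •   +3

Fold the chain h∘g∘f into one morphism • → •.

  0 +6≡6 +11≡4 +3≡7  (mod 13)
composite: +7

Answer: +7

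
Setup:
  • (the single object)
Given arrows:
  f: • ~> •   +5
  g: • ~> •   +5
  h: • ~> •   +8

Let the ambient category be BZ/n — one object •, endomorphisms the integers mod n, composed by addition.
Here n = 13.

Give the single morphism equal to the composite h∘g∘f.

Answer: +5

Derivation:
  0 +5≡5 +5≡10 +8≡5  (mod 13)
⟦path⟧: +5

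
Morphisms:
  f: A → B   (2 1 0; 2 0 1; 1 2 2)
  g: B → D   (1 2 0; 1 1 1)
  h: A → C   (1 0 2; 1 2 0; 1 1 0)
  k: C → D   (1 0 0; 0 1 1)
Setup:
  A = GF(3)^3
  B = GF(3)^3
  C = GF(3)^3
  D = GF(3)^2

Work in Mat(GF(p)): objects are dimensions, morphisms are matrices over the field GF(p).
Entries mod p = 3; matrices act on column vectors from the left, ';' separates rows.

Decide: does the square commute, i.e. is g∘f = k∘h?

Answer: DOES NOT COMMUTE

Trace:
Along f;g (path 1):
  e0=[1,0,0] f→[2,2,1] g→[0,2]
  e1=[0,1,0] f→[1,0,2] g→[1,0]
  e2=[0,0,1] f→[0,1,2] g→[2,0]
  ⟦path⟧₁ = (0 1 2; 2 0 0)
Along h;k (path 2):
  e0=[1,0,0] h→[1,1,1] k→[1,2]
  e1=[0,1,0] h→[0,2,1] k→[0,0]
  e2=[0,0,1] h→[2,0,0] k→[2,0]
  ⟦path⟧₂ = (1 0 2; 2 0 0)
Equal? differ; not commutative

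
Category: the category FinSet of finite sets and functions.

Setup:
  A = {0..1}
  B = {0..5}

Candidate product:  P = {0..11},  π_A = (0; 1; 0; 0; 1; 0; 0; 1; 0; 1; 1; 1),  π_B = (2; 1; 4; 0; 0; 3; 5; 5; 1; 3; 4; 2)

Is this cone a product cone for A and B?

|A|·|B| = 2·6 = 12;  |P| = 12
Check the pairing map k ↦ (π_A(k), π_B(k)):
  0 : (0,2)
  1 : (1,1)
  2 : (0,4)
  3 : (0,0)
  4 : (1,0)
  5 : (0,3)
  6 : (0,5)
  7 : (1,5)
  8 : (0,1)
  9 : (1,3)
  10 : (1,4)
  11 : (1,2)
distinct pairs in image: 12 / 12 needed
  → bijection onto A×B; projections well-typed.

Answer: VALID PRODUCT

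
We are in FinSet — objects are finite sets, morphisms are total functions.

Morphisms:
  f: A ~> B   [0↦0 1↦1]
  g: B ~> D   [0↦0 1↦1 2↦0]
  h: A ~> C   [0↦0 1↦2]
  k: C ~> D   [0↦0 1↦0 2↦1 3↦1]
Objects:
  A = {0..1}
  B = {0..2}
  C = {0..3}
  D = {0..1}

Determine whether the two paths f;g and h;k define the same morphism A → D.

1) trace f;g:
  0 f~>0 g~>0
  1 f~>1 g~>1
  composite₁ = [0↦0 1↦1]
2) trace h;k:
  0 h~>0 k~>0
  1 h~>2 k~>1
  composite₂ = [0↦0 1↦1]
Equal? YES — commutes

Answer: COMMUTES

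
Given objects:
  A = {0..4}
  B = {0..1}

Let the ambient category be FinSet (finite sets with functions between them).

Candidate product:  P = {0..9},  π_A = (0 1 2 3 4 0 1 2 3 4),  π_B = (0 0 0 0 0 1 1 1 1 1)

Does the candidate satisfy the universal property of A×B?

|A|·|B| = 5·2 = 10;  |P| = 10
Check the pairing map k ↦ (π_A(k), π_B(k)):
  0 ↦ (0,0)
  1 ↦ (1,0)
  2 ↦ (2,0)
  3 ↦ (3,0)
  4 ↦ (4,0)
  5 ↦ (0,1)
  6 ↦ (1,1)
  7 ↦ (2,1)
  8 ↦ (3,1)
  9 ↦ (4,1)
distinct pairs in image: 10 / 10 needed
  → bijection onto A×B; projections well-typed.

Answer: VALID PRODUCT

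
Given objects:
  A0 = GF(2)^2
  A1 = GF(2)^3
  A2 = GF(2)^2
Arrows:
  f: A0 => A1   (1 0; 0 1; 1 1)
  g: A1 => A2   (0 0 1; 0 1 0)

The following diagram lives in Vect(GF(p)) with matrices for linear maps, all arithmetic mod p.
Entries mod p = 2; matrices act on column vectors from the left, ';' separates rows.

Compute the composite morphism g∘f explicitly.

Answer: (1 1; 0 1)

Derivation:
  e0=⟨1,0⟩ f=>⟨1,0,1⟩ g=>⟨1,0⟩
  e1=⟨0,1⟩ f=>⟨0,1,1⟩ g=>⟨1,1⟩
⟦path⟧: (1 1; 0 1)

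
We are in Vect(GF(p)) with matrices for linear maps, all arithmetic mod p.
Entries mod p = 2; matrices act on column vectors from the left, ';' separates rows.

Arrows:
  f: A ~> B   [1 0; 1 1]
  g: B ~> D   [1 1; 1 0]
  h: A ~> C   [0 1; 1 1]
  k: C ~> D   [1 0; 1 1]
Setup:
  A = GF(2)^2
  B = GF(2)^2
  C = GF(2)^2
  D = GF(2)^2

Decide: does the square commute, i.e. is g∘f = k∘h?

Answer: COMMUTES

Derivation:
Path 1 = f;g:
  e0=⟨1,0⟩ f~>⟨1,1⟩ g~>⟨0,1⟩
  e1=⟨0,1⟩ f~>⟨0,1⟩ g~>⟨1,0⟩
  composite₁ = [0 1; 1 0]
Path 2 = h;k:
  e0=⟨1,0⟩ h~>⟨0,1⟩ k~>⟨0,1⟩
  e1=⟨0,1⟩ h~>⟨1,1⟩ k~>⟨1,0⟩
  composite₂ = [0 1; 1 0]
Equal? same morphism ✓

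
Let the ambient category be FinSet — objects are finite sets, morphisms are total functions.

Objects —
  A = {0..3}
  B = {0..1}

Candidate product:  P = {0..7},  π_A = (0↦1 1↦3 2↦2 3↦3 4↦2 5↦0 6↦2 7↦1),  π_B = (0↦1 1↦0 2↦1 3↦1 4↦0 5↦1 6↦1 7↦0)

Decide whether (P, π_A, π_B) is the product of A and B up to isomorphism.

Answer: NOT A VALID PRODUCT — duplicate pair at indices 6,2

Work:
|A|·|B| = 4·2 = 8;  |P| = 8
Check the pairing map k ↦ (π_A(k), π_B(k)):
  0 ↦ (1,1)
  1 ↦ (3,0)
  2 ↦ (2,1)
  3 ↦ (3,1)
  4 ↦ (2,0)
  5 ↦ (0,1)
  6 ↦ (2,1)  ✗ repeats pair of k=2
  7 ↦ (1,0)
distinct pairs in image: 7 / 8 needed
  → (2,1) hit at k=2 and k=6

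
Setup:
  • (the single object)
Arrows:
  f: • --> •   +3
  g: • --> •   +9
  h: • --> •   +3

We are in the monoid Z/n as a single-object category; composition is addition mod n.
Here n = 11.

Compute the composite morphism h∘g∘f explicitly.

Answer: +4

Derivation:
  0 +3≡3 +9≡1 +3≡4  (mod 11)
composite: +4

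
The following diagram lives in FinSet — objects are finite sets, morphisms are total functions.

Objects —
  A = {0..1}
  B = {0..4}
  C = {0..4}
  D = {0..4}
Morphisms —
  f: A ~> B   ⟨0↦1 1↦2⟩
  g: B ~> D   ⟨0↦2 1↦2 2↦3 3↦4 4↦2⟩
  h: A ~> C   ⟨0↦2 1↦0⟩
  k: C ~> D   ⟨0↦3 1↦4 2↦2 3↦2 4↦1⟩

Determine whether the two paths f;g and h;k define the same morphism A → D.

Answer: COMMUTES

Work:
Path 1 = f;g:
  0 f~>1 g~>2
  1 f~>2 g~>3
  ⟦path⟧₁ = ⟨0↦2 1↦3⟩
Path 2 = h;k:
  0 h~>2 k~>2
  1 h~>0 k~>3
  ⟦path⟧₂ = ⟨0↦2 1↦3⟩
Equal? same morphism ✓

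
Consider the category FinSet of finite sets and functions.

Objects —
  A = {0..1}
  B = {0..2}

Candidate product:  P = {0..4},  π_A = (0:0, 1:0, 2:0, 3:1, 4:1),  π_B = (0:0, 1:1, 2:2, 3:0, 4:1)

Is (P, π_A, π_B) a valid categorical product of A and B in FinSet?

Answer: NOT A VALID PRODUCT — |P|=5 ≠ |A|·|B|=6

Derivation:
|A|·|B| = 2·3 = 6;  |P| = 5
  → cardinalities differ; no bijection possible.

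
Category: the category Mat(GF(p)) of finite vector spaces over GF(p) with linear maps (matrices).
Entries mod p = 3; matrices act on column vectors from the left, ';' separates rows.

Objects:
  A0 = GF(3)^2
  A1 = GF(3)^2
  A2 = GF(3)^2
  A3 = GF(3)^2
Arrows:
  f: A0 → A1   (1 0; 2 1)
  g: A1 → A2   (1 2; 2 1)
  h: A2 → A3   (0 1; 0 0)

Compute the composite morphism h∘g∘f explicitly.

Answer: (1 1; 0 0)

Work:
  e0=(1,0) f→(1,2) g→(2,1) h→(1,0)
  e1=(0,1) f→(0,1) g→(2,1) h→(1,0)
result: (1 1; 0 0)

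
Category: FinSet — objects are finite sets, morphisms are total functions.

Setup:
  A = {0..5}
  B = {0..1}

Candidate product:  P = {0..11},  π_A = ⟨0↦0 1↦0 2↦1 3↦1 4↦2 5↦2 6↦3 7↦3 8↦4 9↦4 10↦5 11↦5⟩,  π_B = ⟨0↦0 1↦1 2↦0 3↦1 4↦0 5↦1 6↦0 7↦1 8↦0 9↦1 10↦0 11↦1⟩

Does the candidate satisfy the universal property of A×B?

|A|·|B| = 6·2 = 12;  |P| = 12
Check the pairing map k ↦ (π_A(k), π_B(k)):
  0 ↦ (0,0)
  1 ↦ (0,1)
  2 ↦ (1,0)
  3 ↦ (1,1)
  4 ↦ (2,0)
  5 ↦ (2,1)
  6 ↦ (3,0)
  7 ↦ (3,1)
  8 ↦ (4,0)
  9 ↦ (4,1)
  10 ↦ (5,0)
  11 ↦ (5,1)
distinct pairs in image: 12 / 12 needed
  → bijection onto A×B; projections well-typed.

Answer: VALID PRODUCT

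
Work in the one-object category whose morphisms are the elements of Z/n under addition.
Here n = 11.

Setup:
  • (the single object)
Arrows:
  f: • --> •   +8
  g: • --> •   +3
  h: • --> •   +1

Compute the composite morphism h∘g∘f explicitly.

Answer: +1

Work:
  0 +8≡8 +3≡0 +1≡1  (mod 11)
⟦path⟧: +1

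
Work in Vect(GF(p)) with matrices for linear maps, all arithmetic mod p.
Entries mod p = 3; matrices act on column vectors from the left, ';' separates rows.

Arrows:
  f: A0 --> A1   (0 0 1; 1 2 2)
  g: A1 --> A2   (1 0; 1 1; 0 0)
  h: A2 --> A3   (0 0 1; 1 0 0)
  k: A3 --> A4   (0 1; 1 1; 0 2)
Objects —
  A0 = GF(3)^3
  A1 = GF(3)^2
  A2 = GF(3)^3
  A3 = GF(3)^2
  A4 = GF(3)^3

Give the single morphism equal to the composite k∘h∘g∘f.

Answer: (0 0 1; 0 0 1; 0 0 2)

Work:
  e0=⟨1,0,0⟩ f-->⟨0,1⟩ g-->⟨0,1,0⟩ h-->⟨0,0⟩ k-->⟨0,0,0⟩
  e1=⟨0,1,0⟩ f-->⟨0,2⟩ g-->⟨0,2,0⟩ h-->⟨0,0⟩ k-->⟨0,0,0⟩
  e2=⟨0,0,1⟩ f-->⟨1,2⟩ g-->⟨1,0,0⟩ h-->⟨0,1⟩ k-->⟨1,1,2⟩
composite: (0 0 1; 0 0 1; 0 0 2)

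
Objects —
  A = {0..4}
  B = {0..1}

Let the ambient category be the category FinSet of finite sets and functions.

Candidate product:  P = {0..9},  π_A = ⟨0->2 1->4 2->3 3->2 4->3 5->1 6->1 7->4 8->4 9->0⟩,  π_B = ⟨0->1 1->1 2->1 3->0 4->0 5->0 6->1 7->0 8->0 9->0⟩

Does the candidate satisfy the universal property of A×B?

Answer: NOT A VALID PRODUCT — duplicate pair at indices 8,7

Trace:
|A|·|B| = 5·2 = 10;  |P| = 10
Check the pairing map k ↦ (π_A(k), π_B(k)):
  0 -> (2,1)
  1 -> (4,1)
  2 -> (3,1)
  3 -> (2,0)
  4 -> (3,0)
  5 -> (1,0)
  6 -> (1,1)
  7 -> (4,0)
  8 -> (4,0)  ✗ repeats pair of k=7
  9 -> (0,0)
distinct pairs in image: 9 / 10 needed
  → (4,0) hit at k=7 and k=8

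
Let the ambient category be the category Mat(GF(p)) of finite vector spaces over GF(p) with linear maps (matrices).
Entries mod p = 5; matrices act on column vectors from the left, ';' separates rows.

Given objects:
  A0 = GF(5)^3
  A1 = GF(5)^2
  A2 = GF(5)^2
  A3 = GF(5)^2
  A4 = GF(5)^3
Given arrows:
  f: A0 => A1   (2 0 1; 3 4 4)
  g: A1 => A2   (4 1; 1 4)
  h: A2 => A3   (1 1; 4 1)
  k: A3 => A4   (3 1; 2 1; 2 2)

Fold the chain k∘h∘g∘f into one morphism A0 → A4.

  e0=[1,0,0] f=>[2,3] g=>[1,4] h=>[0,3] k=>[3,3,1]
  e1=[0,1,0] f=>[0,4] g=>[4,1] h=>[0,2] k=>[2,2,4]
  e2=[0,0,1] f=>[1,4] g=>[3,2] h=>[0,4] k=>[4,4,3]
composite: (3 2 4; 3 2 4; 1 4 3)

Answer: (3 2 4; 3 2 4; 1 4 3)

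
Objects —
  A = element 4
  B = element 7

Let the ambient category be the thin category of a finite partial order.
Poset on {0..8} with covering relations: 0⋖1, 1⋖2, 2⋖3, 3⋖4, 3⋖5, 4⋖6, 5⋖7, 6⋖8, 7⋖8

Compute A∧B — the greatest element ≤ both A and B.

Lower bounds of A=4 and B=7: {0,1,2,3}
  0 <= 3
  1 <= 3
  2 <= 3
  3 <= 3
glb = 3

Answer: A∧B = 3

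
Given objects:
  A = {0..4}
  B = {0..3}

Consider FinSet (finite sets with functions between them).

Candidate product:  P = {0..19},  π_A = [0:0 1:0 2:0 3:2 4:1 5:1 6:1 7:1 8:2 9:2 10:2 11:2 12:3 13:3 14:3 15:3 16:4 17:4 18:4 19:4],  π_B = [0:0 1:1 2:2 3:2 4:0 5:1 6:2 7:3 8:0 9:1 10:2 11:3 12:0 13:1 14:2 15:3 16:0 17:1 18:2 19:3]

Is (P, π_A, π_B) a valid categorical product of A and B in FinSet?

Answer: NOT A VALID PRODUCT — duplicate pair at indices 10,3

Trace:
|A|·|B| = 5·4 = 20;  |P| = 20
Check the pairing map k ↦ (π_A(k), π_B(k)):
  0 : (0,0)
  1 : (0,1)
  2 : (0,2)
  3 : (2,2)
  4 : (1,0)
  5 : (1,1)
  6 : (1,2)
  7 : (1,3)
  8 : (2,0)
  9 : (2,1)
  10 : (2,2)  ✗ repeats pair of k=3
  11 : (2,3)
  12 : (3,0)
  13 : (3,1)
  14 : (3,2)
  15 : (3,3)
  16 : (4,0)
  17 : (4,1)
  18 : (4,2)
  19 : (4,3)
distinct pairs in image: 19 / 20 needed
  → (2,2) hit at k=3 and k=10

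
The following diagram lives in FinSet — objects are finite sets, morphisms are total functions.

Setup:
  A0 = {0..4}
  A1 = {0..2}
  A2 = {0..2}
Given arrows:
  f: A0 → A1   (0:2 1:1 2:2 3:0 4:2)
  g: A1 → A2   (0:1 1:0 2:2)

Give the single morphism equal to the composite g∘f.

Answer: (0:2 1:0 2:2 3:1 4:2)

Work:
  0 f→2 g→2
  1 f→1 g→0
  2 f→2 g→2
  3 f→0 g→1
  4 f→2 g→2
composite: (0:2 1:0 2:2 3:1 4:2)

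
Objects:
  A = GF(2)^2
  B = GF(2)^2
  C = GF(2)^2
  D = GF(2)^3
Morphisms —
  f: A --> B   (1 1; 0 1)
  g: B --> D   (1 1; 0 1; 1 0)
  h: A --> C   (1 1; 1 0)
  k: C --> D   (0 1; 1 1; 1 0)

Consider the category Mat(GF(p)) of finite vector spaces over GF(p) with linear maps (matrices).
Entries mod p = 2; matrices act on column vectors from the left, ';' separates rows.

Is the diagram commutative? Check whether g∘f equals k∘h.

Path 1 = f;g:
  e0=(1,0) f-->(1,0) g-->(1,0,1)
  e1=(0,1) f-->(1,1) g-->(0,1,1)
  ⟦path⟧₁ = (1 0; 0 1; 1 1)
Path 2 = h;k:
  e0=(1,0) h-->(1,1) k-->(1,0,1)
  e1=(0,1) h-->(1,0) k-->(0,1,1)
  ⟦path⟧₂ = (1 0; 0 1; 1 1)
Equal? equal; square commutes

Answer: COMMUTES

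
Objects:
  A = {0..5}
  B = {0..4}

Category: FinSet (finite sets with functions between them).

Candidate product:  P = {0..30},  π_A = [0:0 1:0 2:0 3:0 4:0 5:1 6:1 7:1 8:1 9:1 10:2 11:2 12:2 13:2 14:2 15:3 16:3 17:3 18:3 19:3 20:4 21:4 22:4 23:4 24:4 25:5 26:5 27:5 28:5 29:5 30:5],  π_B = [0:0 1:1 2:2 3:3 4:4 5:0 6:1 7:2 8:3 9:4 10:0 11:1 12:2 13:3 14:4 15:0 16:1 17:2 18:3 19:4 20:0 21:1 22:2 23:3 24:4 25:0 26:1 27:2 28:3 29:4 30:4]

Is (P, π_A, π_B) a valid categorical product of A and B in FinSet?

|A|·|B| = 6·5 = 30;  |P| = 31
  → cardinalities differ; no bijection possible.

Answer: NOT A VALID PRODUCT — |P|=31 ≠ |A|·|B|=30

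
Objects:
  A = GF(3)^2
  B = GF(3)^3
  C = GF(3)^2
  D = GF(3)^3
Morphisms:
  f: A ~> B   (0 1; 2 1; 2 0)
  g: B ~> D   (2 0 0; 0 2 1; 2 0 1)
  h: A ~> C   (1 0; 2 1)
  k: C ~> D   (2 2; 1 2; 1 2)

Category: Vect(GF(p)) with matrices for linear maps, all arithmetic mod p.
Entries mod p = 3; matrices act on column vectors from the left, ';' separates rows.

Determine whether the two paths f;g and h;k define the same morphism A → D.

Along f;g (path 1):
  e0=[1,0] f~>[0,2,2] g~>[0,0,2]
  e1=[0,1] f~>[1,1,0] g~>[2,2,2]
  ⟦path⟧₁ = (0 2; 0 2; 2 2)
Along h;k (path 2):
  e0=[1,0] h~>[1,2] k~>[0,2,2]
  e1=[0,1] h~>[0,1] k~>[2,2,2]
  ⟦path⟧₂ = (0 2; 2 2; 2 2)
Equal? differ; not commutative

Answer: DOES NOT COMMUTE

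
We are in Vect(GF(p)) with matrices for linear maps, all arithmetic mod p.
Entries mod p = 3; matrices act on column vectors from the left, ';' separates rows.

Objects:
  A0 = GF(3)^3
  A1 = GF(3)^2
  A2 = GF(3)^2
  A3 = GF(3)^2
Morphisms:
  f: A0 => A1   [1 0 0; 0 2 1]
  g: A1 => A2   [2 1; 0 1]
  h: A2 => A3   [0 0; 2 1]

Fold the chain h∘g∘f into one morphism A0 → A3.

  e0=[1,0,0] f=>[1,0] g=>[2,0] h=>[0,1]
  e1=[0,1,0] f=>[0,2] g=>[2,2] h=>[0,0]
  e2=[0,0,1] f=>[0,1] g=>[1,1] h=>[0,0]
result: [0 0 0; 1 0 0]

Answer: [0 0 0; 1 0 0]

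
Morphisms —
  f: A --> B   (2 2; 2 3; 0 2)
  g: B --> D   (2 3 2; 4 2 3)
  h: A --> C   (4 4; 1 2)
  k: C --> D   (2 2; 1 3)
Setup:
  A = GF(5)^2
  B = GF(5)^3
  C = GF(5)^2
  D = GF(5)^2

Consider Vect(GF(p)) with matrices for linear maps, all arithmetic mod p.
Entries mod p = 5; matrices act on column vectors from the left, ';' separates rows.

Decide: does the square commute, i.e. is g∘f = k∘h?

Answer: COMMUTES

Work:
1) trace f;g:
  e0=(1,0) f-->(2,2,0) g-->(0,2)
  e1=(0,1) f-->(2,3,2) g-->(2,0)
  ⟦path⟧₁ = (0 2; 2 0)
2) trace h;k:
  e0=(1,0) h-->(4,1) k-->(0,2)
  e1=(0,1) h-->(4,2) k-->(2,0)
  ⟦path⟧₂ = (0 2; 2 0)
Equal? same morphism ✓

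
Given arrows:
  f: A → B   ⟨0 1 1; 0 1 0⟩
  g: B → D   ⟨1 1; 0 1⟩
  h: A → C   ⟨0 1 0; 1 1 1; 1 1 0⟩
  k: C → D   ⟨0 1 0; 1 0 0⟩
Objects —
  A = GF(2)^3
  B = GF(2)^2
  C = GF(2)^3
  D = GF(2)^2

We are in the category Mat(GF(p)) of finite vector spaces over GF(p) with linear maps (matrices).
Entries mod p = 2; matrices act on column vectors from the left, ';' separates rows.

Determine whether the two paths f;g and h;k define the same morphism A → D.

Answer: DOES NOT COMMUTE

Work:
Along f;g (path 1):
  e0=⟨1,0,0⟩ f→⟨0,0⟩ g→⟨0,0⟩
  e1=⟨0,1,0⟩ f→⟨1,1⟩ g→⟨0,1⟩
  e2=⟨0,0,1⟩ f→⟨1,0⟩ g→⟨1,0⟩
  ⟦path⟧₁ = ⟨0 0 1; 0 1 0⟩
Along h;k (path 2):
  e0=⟨1,0,0⟩ h→⟨0,1,1⟩ k→⟨1,0⟩
  e1=⟨0,1,0⟩ h→⟨1,1,1⟩ k→⟨1,1⟩
  e2=⟨0,0,1⟩ h→⟨0,1,0⟩ k→⟨1,0⟩
  ⟦path⟧₂ = ⟨1 1 1; 0 1 0⟩
Equal? NO — does not commute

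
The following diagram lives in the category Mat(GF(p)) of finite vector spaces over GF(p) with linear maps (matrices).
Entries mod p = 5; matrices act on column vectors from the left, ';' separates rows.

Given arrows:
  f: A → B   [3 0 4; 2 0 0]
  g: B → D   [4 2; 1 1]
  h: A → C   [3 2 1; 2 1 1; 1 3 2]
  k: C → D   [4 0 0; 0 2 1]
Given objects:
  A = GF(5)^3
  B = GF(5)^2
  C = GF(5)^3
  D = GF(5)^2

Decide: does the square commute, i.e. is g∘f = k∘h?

Path 1 = f;g:
  e0=(1,0,0) f→(3,2) g→(1,0)
  e1=(0,1,0) f→(0,0) g→(0,0)
  e2=(0,0,1) f→(4,0) g→(1,4)
  composite₁ = [1 0 1; 0 0 4]
Path 2 = h;k:
  e0=(1,0,0) h→(3,2,1) k→(2,0)
  e1=(0,1,0) h→(2,1,3) k→(3,0)
  e2=(0,0,1) h→(1,1,2) k→(4,4)
  composite₂ = [2 3 4; 0 0 4]
Equal? distinct morphisms ✗

Answer: DOES NOT COMMUTE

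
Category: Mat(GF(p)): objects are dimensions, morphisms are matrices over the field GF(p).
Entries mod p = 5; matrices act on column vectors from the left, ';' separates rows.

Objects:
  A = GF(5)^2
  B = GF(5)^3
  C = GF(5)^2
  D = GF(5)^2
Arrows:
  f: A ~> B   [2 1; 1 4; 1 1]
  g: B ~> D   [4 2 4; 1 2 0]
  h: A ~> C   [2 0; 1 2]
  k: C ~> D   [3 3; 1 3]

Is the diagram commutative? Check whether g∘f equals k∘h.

Path 1 = f;g:
  e0=⟨1,0⟩ f~>⟨2,1,1⟩ g~>⟨4,4⟩
  e1=⟨0,1⟩ f~>⟨1,4,1⟩ g~>⟨1,4⟩
  composite₁ = [4 1; 4 4]
Path 2 = h;k:
  e0=⟨1,0⟩ h~>⟨2,1⟩ k~>⟨4,0⟩
  e1=⟨0,1⟩ h~>⟨0,2⟩ k~>⟨1,1⟩
  composite₂ = [4 1; 0 1]
Equal? NO — does not commute

Answer: DOES NOT COMMUTE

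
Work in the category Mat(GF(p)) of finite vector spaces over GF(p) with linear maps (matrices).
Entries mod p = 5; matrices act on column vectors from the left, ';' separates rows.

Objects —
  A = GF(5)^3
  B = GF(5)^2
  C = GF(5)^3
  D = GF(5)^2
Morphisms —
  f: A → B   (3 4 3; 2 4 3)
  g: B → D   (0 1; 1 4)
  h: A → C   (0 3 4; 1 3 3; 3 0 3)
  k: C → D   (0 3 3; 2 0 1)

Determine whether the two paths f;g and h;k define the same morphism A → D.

Answer: DOES NOT COMMUTE

Derivation:
Along f;g (path 1):
  e0=[1,0,0] f→[3,2] g→[2,1]
  e1=[0,1,0] f→[4,4] g→[4,0]
  e2=[0,0,1] f→[3,3] g→[3,0]
  composite₁ = (2 4 3; 1 0 0)
Along h;k (path 2):
  e0=[1,0,0] h→[0,1,3] k→[2,3]
  e1=[0,1,0] h→[3,3,0] k→[4,1]
  e2=[0,0,1] h→[4,3,3] k→[3,1]
  composite₂ = (2 4 3; 3 1 1)
Equal? distinct morphisms ✗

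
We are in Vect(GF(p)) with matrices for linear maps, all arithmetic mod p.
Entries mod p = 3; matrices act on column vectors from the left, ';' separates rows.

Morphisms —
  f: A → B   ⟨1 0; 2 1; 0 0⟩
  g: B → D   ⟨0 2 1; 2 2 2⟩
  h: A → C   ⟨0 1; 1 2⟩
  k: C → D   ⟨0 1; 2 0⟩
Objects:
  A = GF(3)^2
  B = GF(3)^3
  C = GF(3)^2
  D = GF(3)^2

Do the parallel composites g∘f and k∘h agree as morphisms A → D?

1) trace f;g:
  e0=[1,0] f→[1,2,0] g→[1,0]
  e1=[0,1] f→[0,1,0] g→[2,2]
  result₁ = ⟨1 2; 0 2⟩
2) trace h;k:
  e0=[1,0] h→[0,1] k→[1,0]
  e1=[0,1] h→[1,2] k→[2,2]
  result₂ = ⟨1 2; 0 2⟩
Equal? YES — commutes

Answer: COMMUTES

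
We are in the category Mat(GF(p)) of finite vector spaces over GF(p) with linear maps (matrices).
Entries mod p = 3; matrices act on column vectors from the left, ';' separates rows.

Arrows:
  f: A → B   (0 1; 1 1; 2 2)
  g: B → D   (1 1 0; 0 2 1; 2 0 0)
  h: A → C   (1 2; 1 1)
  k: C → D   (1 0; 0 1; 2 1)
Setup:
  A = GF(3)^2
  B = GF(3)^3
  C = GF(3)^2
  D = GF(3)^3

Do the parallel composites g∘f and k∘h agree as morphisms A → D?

Path 1 = f;g:
  e0=(1,0) f→(0,1,2) g→(1,1,0)
  e1=(0,1) f→(1,1,2) g→(2,1,2)
  result₁ = (1 2; 1 1; 0 2)
Path 2 = h;k:
  e0=(1,0) h→(1,1) k→(1,1,0)
  e1=(0,1) h→(2,1) k→(2,1,2)
  result₂ = (1 2; 1 1; 0 2)
Equal? YES — commutes

Answer: COMMUTES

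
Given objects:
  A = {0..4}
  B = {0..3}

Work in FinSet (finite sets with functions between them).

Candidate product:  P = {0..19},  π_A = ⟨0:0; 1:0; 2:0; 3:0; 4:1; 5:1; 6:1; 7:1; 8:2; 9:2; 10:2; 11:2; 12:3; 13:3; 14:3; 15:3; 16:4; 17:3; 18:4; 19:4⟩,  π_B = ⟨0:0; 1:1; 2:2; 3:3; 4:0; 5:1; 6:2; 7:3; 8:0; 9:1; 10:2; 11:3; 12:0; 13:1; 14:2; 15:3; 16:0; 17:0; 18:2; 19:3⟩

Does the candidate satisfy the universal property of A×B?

Answer: NOT A VALID PRODUCT — duplicate pair at indices 12,17

Work:
|A|·|B| = 5·4 = 20;  |P| = 20
Check the pairing map k ↦ (π_A(k), π_B(k)):
  0 : (0,0)
  1 : (0,1)
  2 : (0,2)
  3 : (0,3)
  4 : (1,0)
  5 : (1,1)
  6 : (1,2)
  7 : (1,3)
  8 : (2,0)
  9 : (2,1)
  10 : (2,2)
  11 : (2,3)
  12 : (3,0)
  13 : (3,1)
  14 : (3,2)
  15 : (3,3)
  16 : (4,0)
  17 : (3,0)  ✗ repeats pair of k=12
  18 : (4,2)
  19 : (4,3)
distinct pairs in image: 19 / 20 needed
  → (3,0) hit at k=12 and k=17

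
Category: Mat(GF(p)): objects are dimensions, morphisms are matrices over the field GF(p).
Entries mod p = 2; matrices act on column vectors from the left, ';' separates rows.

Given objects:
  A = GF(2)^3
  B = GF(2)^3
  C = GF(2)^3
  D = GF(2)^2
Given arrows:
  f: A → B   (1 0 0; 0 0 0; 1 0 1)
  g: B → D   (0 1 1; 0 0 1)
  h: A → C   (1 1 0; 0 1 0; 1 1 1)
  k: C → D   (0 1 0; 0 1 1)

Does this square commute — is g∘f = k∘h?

1) trace f;g:
  e0=⟨1,0,0⟩ f→⟨1,0,1⟩ g→⟨1,1⟩
  e1=⟨0,1,0⟩ f→⟨0,0,0⟩ g→⟨0,0⟩
  e2=⟨0,0,1⟩ f→⟨0,0,1⟩ g→⟨1,1⟩
  result₁ = (1 0 1; 1 0 1)
2) trace h;k:
  e0=⟨1,0,0⟩ h→⟨1,0,1⟩ k→⟨0,1⟩
  e1=⟨0,1,0⟩ h→⟨1,1,1⟩ k→⟨1,0⟩
  e2=⟨0,0,1⟩ h→⟨0,0,1⟩ k→⟨0,1⟩
  result₂ = (0 1 0; 1 0 1)
Equal? differ; not commutative

Answer: DOES NOT COMMUTE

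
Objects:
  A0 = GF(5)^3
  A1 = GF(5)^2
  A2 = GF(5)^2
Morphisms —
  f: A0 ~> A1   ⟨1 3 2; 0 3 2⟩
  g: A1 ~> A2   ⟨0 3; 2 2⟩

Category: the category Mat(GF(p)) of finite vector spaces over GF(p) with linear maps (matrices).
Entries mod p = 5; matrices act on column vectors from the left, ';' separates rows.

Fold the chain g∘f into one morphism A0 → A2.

  e0=(1,0,0) f~>(1,0) g~>(0,2)
  e1=(0,1,0) f~>(3,3) g~>(4,2)
  e2=(0,0,1) f~>(2,2) g~>(1,3)
⟦path⟧: ⟨0 4 1; 2 2 3⟩

Answer: ⟨0 4 1; 2 2 3⟩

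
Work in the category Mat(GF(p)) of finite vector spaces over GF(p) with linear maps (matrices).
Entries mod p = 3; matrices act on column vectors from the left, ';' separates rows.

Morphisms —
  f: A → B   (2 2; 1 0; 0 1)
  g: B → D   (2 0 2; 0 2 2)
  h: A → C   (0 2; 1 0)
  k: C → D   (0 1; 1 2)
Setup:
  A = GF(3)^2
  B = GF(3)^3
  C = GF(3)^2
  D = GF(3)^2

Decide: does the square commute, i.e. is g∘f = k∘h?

1) trace f;g:
  e0=[1,0] f→[2,1,0] g→[1,2]
  e1=[0,1] f→[2,0,1] g→[0,2]
  result₁ = (1 0; 2 2)
2) trace h;k:
  e0=[1,0] h→[0,1] k→[1,2]
  e1=[0,1] h→[2,0] k→[0,2]
  result₂ = (1 0; 2 2)
Equal? YES — commutes

Answer: COMMUTES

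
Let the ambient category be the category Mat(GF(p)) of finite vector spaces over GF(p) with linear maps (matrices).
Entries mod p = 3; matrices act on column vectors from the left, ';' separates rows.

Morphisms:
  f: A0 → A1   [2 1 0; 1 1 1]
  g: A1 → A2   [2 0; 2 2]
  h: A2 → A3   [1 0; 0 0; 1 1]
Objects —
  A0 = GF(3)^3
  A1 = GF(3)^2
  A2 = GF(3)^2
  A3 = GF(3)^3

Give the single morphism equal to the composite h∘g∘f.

Answer: [1 2 0; 0 0 0; 1 0 2]

Derivation:
  e0=⟨1,0,0⟩ f→⟨2,1⟩ g→⟨1,0⟩ h→⟨1,0,1⟩
  e1=⟨0,1,0⟩ f→⟨1,1⟩ g→⟨2,1⟩ h→⟨2,0,0⟩
  e2=⟨0,0,1⟩ f→⟨0,1⟩ g→⟨0,2⟩ h→⟨0,0,2⟩
composite: [1 2 0; 0 0 0; 1 0 2]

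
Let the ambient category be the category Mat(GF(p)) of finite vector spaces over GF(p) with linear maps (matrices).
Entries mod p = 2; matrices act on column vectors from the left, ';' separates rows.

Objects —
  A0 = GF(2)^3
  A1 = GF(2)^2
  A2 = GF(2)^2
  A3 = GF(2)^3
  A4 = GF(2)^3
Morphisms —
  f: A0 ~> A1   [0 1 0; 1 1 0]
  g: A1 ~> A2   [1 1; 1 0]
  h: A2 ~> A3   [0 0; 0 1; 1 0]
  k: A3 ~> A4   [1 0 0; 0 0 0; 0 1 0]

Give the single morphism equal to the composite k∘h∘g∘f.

Answer: [0 0 0; 0 0 0; 0 1 0]

Trace:
  e0=⟨1,0,0⟩ f~>⟨0,1⟩ g~>⟨1,0⟩ h~>⟨0,0,1⟩ k~>⟨0,0,0⟩
  e1=⟨0,1,0⟩ f~>⟨1,1⟩ g~>⟨0,1⟩ h~>⟨0,1,0⟩ k~>⟨0,0,1⟩
  e2=⟨0,0,1⟩ f~>⟨0,0⟩ g~>⟨0,0⟩ h~>⟨0,0,0⟩ k~>⟨0,0,0⟩
composite: [0 0 0; 0 0 0; 0 1 0]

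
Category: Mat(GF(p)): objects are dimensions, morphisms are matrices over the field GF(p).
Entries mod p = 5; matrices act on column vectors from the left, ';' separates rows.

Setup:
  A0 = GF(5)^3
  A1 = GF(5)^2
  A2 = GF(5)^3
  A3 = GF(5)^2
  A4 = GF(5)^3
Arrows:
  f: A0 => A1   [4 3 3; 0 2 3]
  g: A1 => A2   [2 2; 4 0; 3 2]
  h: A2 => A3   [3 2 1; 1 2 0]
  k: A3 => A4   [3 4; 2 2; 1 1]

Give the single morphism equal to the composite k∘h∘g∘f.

  e0=[1,0,0] f=>[4,0] g=>[3,1,2] h=>[3,0] k=>[4,1,3]
  e1=[0,1,0] f=>[3,2] g=>[0,2,3] h=>[2,4] k=>[2,2,1]
  e2=[0,0,1] f=>[3,3] g=>[2,2,0] h=>[0,1] k=>[4,2,1]
result: [4 2 4; 1 2 2; 3 1 1]

Answer: [4 2 4; 1 2 2; 3 1 1]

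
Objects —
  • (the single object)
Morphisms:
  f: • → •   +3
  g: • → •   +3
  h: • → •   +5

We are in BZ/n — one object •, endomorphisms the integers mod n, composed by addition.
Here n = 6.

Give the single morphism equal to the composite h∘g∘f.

  0 +3≡3 +3≡0 +5≡5  (mod 6)
⟦path⟧: +5

Answer: +5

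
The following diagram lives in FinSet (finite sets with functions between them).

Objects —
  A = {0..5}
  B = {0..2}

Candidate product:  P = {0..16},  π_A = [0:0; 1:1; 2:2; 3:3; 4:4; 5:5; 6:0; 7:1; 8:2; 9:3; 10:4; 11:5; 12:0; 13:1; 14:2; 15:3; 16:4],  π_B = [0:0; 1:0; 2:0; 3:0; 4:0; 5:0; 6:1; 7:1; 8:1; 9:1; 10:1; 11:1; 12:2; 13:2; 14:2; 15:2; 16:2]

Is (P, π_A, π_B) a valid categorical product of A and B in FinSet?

|A|·|B| = 6·3 = 18;  |P| = 17
  → cardinalities differ; no bijection possible.

Answer: NOT A VALID PRODUCT — |P|=17 ≠ |A|·|B|=18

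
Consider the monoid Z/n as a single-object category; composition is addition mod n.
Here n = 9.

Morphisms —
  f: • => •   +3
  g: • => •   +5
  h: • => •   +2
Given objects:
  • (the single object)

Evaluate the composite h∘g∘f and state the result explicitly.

Answer: +1

Derivation:
  0 +3≡3 +5≡8 +2≡1  (mod 9)
result: +1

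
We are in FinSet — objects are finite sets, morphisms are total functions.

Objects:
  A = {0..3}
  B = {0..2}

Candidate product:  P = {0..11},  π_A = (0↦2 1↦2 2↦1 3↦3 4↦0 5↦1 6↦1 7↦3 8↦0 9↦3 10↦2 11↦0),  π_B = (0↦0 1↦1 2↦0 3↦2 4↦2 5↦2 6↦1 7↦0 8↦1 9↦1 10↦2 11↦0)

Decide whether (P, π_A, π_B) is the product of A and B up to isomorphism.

|A|·|B| = 4·3 = 12;  |P| = 12
Check the pairing map k ↦ (π_A(k), π_B(k)):
  0 ↦ (2,0)
  1 ↦ (2,1)
  2 ↦ (1,0)
  3 ↦ (3,2)
  4 ↦ (0,2)
  5 ↦ (1,2)
  6 ↦ (1,1)
  7 ↦ (3,0)
  8 ↦ (0,1)
  9 ↦ (3,1)
  10 ↦ (2,2)
  11 ↦ (0,0)
distinct pairs in image: 12 / 12 needed
  → bijection onto A×B; projections well-typed.

Answer: VALID PRODUCT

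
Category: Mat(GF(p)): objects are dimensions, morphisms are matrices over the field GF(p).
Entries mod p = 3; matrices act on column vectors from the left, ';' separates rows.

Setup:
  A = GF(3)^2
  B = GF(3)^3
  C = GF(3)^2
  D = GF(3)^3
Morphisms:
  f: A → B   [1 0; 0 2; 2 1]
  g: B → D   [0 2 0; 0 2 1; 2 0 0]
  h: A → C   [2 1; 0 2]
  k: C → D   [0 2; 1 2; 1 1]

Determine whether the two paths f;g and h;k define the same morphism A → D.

Answer: COMMUTES

Derivation:
1) trace f;g:
  e0=(1,0) f→(1,0,2) g→(0,2,2)
  e1=(0,1) f→(0,2,1) g→(1,2,0)
  result₁ = [0 1; 2 2; 2 0]
2) trace h;k:
  e0=(1,0) h→(2,0) k→(0,2,2)
  e1=(0,1) h→(1,2) k→(1,2,0)
  result₂ = [0 1; 2 2; 2 0]
Equal? YES — commutes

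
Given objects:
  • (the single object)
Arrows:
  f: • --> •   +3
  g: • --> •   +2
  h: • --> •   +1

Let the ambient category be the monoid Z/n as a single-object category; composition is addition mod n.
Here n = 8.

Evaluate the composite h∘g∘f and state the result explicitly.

  0 +3≡3 +2≡5 +1≡6  (mod 8)
composite: +6

Answer: +6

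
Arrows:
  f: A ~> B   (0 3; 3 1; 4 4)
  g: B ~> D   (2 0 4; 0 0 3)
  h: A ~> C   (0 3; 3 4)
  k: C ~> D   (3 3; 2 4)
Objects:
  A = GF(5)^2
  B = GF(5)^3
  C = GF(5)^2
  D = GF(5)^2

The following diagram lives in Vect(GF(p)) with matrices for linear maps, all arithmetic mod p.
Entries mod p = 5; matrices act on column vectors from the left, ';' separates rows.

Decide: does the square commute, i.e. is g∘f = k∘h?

1) trace f;g:
  e0=[1,0] f~>[0,3,4] g~>[1,2]
  e1=[0,1] f~>[3,1,4] g~>[2,2]
  ⟦path⟧₁ = (1 2; 2 2)
2) trace h;k:
  e0=[1,0] h~>[0,3] k~>[4,2]
  e1=[0,1] h~>[3,4] k~>[1,2]
  ⟦path⟧₂ = (4 1; 2 2)
Equal? distinct morphisms ✗

Answer: DOES NOT COMMUTE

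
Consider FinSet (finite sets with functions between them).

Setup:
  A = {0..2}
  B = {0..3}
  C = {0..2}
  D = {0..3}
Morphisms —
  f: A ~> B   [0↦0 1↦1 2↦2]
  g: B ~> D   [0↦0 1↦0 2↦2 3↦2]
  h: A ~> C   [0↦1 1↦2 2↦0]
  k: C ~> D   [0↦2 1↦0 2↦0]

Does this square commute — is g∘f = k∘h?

Path 1 = f;g:
  0 f~>0 g~>0
  1 f~>1 g~>0
  2 f~>2 g~>2
  composite₁ = [0↦0 1↦0 2↦2]
Path 2 = h;k:
  0 h~>1 k~>0
  1 h~>2 k~>0
  2 h~>0 k~>2
  composite₂ = [0↦0 1↦0 2↦2]
Equal? same morphism ✓

Answer: COMMUTES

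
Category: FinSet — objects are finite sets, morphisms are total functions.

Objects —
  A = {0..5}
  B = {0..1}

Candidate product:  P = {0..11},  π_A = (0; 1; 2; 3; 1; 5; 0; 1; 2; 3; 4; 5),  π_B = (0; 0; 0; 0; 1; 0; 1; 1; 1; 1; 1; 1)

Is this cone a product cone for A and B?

Answer: NOT A VALID PRODUCT — duplicate pair at indices 7,4

Derivation:
|A|·|B| = 6·2 = 12;  |P| = 12
Check the pairing map k ↦ (π_A(k), π_B(k)):
  0 -> (0,0)
  1 -> (1,0)
  2 -> (2,0)
  3 -> (3,0)
  4 -> (1,1)
  5 -> (5,0)
  6 -> (0,1)
  7 -> (1,1)  ✗ repeats pair of k=4
  8 -> (2,1)
  9 -> (3,1)
  10 -> (4,1)
  11 -> (5,1)
distinct pairs in image: 11 / 12 needed
  → (1,1) hit at k=4 and k=7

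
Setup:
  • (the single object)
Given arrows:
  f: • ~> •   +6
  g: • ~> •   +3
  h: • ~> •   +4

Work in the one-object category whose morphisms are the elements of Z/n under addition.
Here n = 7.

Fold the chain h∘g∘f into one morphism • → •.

  0 +6≡6 +3≡2 +4≡6  (mod 7)
composite: +6

Answer: +6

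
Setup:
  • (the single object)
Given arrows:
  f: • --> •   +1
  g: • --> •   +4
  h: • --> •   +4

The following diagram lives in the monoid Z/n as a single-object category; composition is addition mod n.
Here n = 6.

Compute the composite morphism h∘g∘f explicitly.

  0 +1≡1 +4≡5 +4≡3  (mod 6)
composite: +3

Answer: +3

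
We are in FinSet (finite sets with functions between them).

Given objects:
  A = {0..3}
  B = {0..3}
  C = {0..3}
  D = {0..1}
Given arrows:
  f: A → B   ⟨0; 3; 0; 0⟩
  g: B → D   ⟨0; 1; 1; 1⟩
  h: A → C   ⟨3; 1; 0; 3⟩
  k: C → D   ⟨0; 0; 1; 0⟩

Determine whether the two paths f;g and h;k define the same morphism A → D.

Answer: DOES NOT COMMUTE

Derivation:
Along f;g (path 1):
  0 f→0 g→0
  1 f→3 g→1
  2 f→0 g→0
  3 f→0 g→0
  ⟦path⟧₁ = ⟨0; 1; 0; 0⟩
Along h;k (path 2):
  0 h→3 k→0
  1 h→1 k→0
  2 h→0 k→0
  3 h→3 k→0
  ⟦path⟧₂ = ⟨0; 0; 0; 0⟩
Equal? differ; not commutative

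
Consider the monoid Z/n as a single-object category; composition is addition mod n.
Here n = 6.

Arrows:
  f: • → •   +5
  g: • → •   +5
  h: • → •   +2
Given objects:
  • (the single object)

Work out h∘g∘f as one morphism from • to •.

  0 +5≡5 +5≡4 +2≡0  (mod 6)
composite: +0

Answer: +0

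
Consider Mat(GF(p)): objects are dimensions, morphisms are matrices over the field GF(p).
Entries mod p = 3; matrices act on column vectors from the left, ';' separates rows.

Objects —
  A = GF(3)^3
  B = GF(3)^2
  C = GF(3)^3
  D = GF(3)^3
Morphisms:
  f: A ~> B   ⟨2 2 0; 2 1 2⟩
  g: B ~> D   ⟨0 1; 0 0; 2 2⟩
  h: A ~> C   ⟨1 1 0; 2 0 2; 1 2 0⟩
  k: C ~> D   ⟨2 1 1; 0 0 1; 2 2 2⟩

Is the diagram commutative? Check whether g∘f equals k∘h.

Answer: DOES NOT COMMUTE

Derivation:
Along f;g (path 1):
  e0=[1,0,0] f~>[2,2] g~>[2,0,2]
  e1=[0,1,0] f~>[2,1] g~>[1,0,0]
  e2=[0,0,1] f~>[0,2] g~>[2,0,1]
  ⟦path⟧₁ = ⟨2 1 2; 0 0 0; 2 0 1⟩
Along h;k (path 2):
  e0=[1,0,0] h~>[1,2,1] k~>[2,1,2]
  e1=[0,1,0] h~>[1,0,2] k~>[1,2,0]
  e2=[0,0,1] h~>[0,2,0] k~>[2,0,1]
  ⟦path⟧₂ = ⟨2 1 2; 1 2 0; 2 0 1⟩
Equal? NO — does not commute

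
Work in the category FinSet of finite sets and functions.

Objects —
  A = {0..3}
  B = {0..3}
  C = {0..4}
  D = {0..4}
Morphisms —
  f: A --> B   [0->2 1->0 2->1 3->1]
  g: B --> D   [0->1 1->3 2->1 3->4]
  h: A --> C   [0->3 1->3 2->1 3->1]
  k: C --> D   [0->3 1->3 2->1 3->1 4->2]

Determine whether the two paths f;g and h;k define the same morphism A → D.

Answer: COMMUTES

Work:
Path 1 = f;g:
  0 f-->2 g-->1
  1 f-->0 g-->1
  2 f-->1 g-->3
  3 f-->1 g-->3
  composite₁ = [0->1 1->1 2->3 3->3]
Path 2 = h;k:
  0 h-->3 k-->1
  1 h-->3 k-->1
  2 h-->1 k-->3
  3 h-->1 k-->3
  composite₂ = [0->1 1->1 2->3 3->3]
Equal? YES — commutes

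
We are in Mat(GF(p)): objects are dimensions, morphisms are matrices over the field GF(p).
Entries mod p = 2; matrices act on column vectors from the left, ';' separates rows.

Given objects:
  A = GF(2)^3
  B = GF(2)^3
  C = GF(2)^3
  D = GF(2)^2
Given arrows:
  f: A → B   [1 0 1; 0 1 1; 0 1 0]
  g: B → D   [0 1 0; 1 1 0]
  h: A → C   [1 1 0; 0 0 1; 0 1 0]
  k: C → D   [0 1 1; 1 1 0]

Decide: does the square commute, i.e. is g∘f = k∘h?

Answer: DOES NOT COMMUTE

Derivation:
Path 1 = f;g:
  e0=⟨1,0,0⟩ f→⟨1,0,0⟩ g→⟨0,1⟩
  e1=⟨0,1,0⟩ f→⟨0,1,1⟩ g→⟨1,1⟩
  e2=⟨0,0,1⟩ f→⟨1,1,0⟩ g→⟨1,0⟩
  composite₁ = [0 1 1; 1 1 0]
Path 2 = h;k:
  e0=⟨1,0,0⟩ h→⟨1,0,0⟩ k→⟨0,1⟩
  e1=⟨0,1,0⟩ h→⟨1,0,1⟩ k→⟨1,1⟩
  e2=⟨0,0,1⟩ h→⟨0,1,0⟩ k→⟨1,1⟩
  composite₂ = [0 1 1; 1 1 1]
Equal? NO — does not commute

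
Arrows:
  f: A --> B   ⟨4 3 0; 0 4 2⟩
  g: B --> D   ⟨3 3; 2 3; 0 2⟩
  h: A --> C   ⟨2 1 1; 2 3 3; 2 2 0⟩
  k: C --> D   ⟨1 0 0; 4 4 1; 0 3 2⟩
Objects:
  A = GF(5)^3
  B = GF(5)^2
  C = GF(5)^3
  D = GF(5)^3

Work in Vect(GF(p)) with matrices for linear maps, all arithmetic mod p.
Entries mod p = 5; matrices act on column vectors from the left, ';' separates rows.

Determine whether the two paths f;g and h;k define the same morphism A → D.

Along f;g (path 1):
  e0=(1,0,0) f-->(4,0) g-->(2,3,0)
  e1=(0,1,0) f-->(3,4) g-->(1,3,3)
  e2=(0,0,1) f-->(0,2) g-->(1,1,4)
  composite₁ = ⟨2 1 1; 3 3 1; 0 3 4⟩
Along h;k (path 2):
  e0=(1,0,0) h-->(2,2,2) k-->(2,3,0)
  e1=(0,1,0) h-->(1,3,2) k-->(1,3,3)
  e2=(0,0,1) h-->(1,3,0) k-->(1,1,4)
  composite₂ = ⟨2 1 1; 3 3 1; 0 3 4⟩
Equal? YES — commutes

Answer: COMMUTES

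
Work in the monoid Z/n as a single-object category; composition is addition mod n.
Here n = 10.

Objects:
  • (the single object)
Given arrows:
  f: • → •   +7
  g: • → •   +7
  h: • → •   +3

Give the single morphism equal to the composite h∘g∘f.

  0 +7≡7 +7≡4 +3≡7  (mod 10)
⟦path⟧: +7

Answer: +7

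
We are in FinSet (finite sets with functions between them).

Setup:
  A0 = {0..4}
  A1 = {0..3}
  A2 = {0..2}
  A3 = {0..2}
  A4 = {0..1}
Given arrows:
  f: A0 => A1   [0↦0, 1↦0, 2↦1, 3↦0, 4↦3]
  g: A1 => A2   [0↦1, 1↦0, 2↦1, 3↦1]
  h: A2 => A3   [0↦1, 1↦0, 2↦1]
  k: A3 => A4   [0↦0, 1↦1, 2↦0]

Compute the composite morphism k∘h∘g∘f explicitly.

  0 f=>0 g=>1 h=>0 k=>0
  1 f=>0 g=>1 h=>0 k=>0
  2 f=>1 g=>0 h=>1 k=>1
  3 f=>0 g=>1 h=>0 k=>0
  4 f=>3 g=>1 h=>0 k=>0
⟦path⟧: [0↦0, 1↦0, 2↦1, 3↦0, 4↦0]

Answer: [0↦0, 1↦0, 2↦1, 3↦0, 4↦0]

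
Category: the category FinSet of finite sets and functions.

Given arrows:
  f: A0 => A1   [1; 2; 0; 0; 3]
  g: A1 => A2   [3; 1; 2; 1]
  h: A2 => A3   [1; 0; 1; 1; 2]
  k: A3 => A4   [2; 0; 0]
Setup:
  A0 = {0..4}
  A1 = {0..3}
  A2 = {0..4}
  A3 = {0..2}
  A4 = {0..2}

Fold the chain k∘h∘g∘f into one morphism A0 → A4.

  0 f=>1 g=>1 h=>0 k=>2
  1 f=>2 g=>2 h=>1 k=>0
  2 f=>0 g=>3 h=>1 k=>0
  3 f=>0 g=>3 h=>1 k=>0
  4 f=>3 g=>1 h=>0 k=>2
result: [2; 0; 0; 0; 2]

Answer: [2; 0; 0; 0; 2]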